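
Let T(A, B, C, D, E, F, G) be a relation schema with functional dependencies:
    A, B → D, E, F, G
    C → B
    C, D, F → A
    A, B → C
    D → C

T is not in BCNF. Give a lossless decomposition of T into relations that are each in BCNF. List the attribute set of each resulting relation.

{A, D, E, F, G}; {B, C}; {C, D}

Candidate keys of the original relation: {A, B}, {A, C}, {A, D}, {D, F}.
{A, B, C, D, E, F, G}: {C} determines {B, C} here but is not a superkey — split on C → B, giving {B, C} and {A, C, D, E, F, G}.
{B, C}: every determinant is a superkey — BCNF.
{A, C, D, E, F, G}: {D} determines {C, D} here but is not a superkey — split on D → C, giving {C, D} and {A, D, E, F, G}.
{C, D}: every determinant is a superkey — BCNF.
{A, D, E, F, G}: every determinant is a superkey — BCNF.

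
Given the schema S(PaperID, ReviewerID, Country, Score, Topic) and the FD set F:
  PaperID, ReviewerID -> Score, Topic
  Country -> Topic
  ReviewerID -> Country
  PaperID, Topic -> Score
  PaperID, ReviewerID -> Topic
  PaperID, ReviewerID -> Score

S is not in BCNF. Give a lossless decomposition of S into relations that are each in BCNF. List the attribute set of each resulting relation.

{Country, ReviewerID}; {Country, Topic}; {PaperID, ReviewerID, Score}

Candidate key of the original relation: {PaperID, ReviewerID}.
In {Country, PaperID, ReviewerID, Score, Topic}, {Country} is not a superkey ({Country}⁺ restricted to this set is {Country, Topic}), so split on Country -> Topic into {Country, Topic} and {Country, PaperID, ReviewerID, Score}.
{Country, Topic} is in BCNF.
In {Country, PaperID, ReviewerID, Score}, {ReviewerID} is not a superkey ({ReviewerID}⁺ restricted to this set is {Country, ReviewerID}), so split on ReviewerID -> Country into {Country, ReviewerID} and {PaperID, ReviewerID, Score}.
{Country, ReviewerID} is in BCNF.
{PaperID, ReviewerID, Score} is in BCNF.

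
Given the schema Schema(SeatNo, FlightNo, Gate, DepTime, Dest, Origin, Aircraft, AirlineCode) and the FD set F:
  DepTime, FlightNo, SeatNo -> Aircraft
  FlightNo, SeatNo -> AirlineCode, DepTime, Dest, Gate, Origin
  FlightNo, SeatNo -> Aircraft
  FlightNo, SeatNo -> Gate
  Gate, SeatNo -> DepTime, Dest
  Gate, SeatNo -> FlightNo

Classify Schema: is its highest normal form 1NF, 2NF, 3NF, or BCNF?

BCNF

Candidate keys: {FlightNo, SeatNo}, {Gate, SeatNo}. Prime attributes: {FlightNo, Gate, SeatNo}.
The left-hand side of every FD is a superkey, so BCNF is satisfied.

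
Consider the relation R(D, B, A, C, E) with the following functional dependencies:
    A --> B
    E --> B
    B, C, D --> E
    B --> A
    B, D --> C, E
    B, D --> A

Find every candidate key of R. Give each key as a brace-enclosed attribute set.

Attributes never on any right-hand side: {D} — every candidate key must contain it.
{A, D}⁺ = {A, B, C, D, E}, which is every attribute, so {A, D} is a candidate key.
{B, D}⁺ = {A, B, C, D, E}, which is every attribute, so {B, D} is a candidate key.
{D, E}⁺ = {A, B, C, D, E}, which is every attribute, so {D, E} is a candidate key.
These are minimal and exhaustive — every other superkey contains one of them.

{A, D}, {B, D}, {D, E}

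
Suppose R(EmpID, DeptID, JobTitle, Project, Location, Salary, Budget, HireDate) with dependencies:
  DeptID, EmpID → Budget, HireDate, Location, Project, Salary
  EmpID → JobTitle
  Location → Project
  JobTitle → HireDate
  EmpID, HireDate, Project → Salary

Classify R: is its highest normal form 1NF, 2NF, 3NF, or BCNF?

Candidate key: {DeptID, EmpID}. Prime attributes: {DeptID, EmpID}.
For EmpID → JobTitle we have {EmpID}⁺ = {EmpID, HireDate, JobTitle}; {EmpID} is not a superkey, so BCNF fails.
Because {JobTitle} is non-prime and the left side of EmpID → JobTitle is not a superkey, the relation is not in 3NF.
{EmpID} is a proper subset of the key {DeptID, EmpID}, and {EmpID}⁺ contains the non-prime attributes {HireDate, JobTitle} — a partial dependency, so 2NF is violated.

1NF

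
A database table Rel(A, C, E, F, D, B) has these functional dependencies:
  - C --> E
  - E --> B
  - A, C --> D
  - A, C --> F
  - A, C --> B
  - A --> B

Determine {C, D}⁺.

Start with {C, D}.
C --> E applies; add {E} → now {C, D, E}.
E --> B applies; add {B} → now {B, C, D, E}.
No further FD applies.

{B, C, D, E}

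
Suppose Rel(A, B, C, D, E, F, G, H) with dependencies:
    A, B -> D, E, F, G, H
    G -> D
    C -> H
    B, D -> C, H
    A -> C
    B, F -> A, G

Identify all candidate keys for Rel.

No FD produces {B}, so it must be in every candidate key.
{A, B}⁺ = {A, B, C, D, E, F, G, H}, which is every attribute, so {A, B} is a candidate key.
{B, F}⁺ = {A, B, C, D, E, F, G, H}, which is every attribute, so {B, F} is a candidate key.
Any other superkey properly contains one of these, so there are no further candidate keys.

{A, B}, {B, F}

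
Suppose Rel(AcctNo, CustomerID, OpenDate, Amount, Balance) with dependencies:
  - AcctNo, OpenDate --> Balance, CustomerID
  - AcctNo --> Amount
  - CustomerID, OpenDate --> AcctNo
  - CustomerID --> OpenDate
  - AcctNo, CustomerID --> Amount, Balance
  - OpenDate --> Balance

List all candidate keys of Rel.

{CustomerID} is a candidate key since {CustomerID}⁺ = {AcctNo, Amount, Balance, CustomerID, OpenDate} covers every attribute.
{AcctNo, OpenDate} is a candidate key since {AcctNo, OpenDate}⁺ = {AcctNo, Amount, Balance, CustomerID, OpenDate} covers every attribute.
Any other superkey properly contains one of these, so there are no further candidate keys.

{AcctNo, OpenDate}, {CustomerID}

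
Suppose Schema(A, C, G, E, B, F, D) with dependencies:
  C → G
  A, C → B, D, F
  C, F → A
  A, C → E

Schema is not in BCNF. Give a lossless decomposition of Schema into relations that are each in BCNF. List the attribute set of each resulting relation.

{A, B, C, D, E, F}; {C, G}

Candidate keys of the original relation: {A, C}, {C, F}.
{A, B, C, D, E, F, G}: {C} determines {C, G} here but is not a superkey — split on C → G, giving {C, G} and {A, B, C, D, E, F}.
{C, G} is in BCNF.
{A, B, C, D, E, F} is in BCNF.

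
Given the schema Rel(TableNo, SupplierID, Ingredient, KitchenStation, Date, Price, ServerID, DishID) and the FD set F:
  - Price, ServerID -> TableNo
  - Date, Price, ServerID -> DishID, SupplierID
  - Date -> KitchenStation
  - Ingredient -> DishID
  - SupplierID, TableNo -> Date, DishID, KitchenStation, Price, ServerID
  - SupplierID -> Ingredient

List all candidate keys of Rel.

{SupplierID, TableNo} is a candidate key since {SupplierID, TableNo}⁺ = {Date, DishID, Ingredient, KitchenStation, Price, ServerID, SupplierID, TableNo} covers every attribute.
{Date, Price, ServerID} is a candidate key since {Date, Price, ServerID}⁺ = {Date, DishID, Ingredient, KitchenStation, Price, ServerID, SupplierID, TableNo} covers every attribute.
{Price, ServerID, SupplierID} is a candidate key since {Price, ServerID, SupplierID}⁺ = {Date, DishID, Ingredient, KitchenStation, Price, ServerID, SupplierID, TableNo} covers every attribute.
No proper subset of any of these is a key, and no other minimal superkey exists.

{Date, Price, ServerID}, {Price, ServerID, SupplierID}, {SupplierID, TableNo}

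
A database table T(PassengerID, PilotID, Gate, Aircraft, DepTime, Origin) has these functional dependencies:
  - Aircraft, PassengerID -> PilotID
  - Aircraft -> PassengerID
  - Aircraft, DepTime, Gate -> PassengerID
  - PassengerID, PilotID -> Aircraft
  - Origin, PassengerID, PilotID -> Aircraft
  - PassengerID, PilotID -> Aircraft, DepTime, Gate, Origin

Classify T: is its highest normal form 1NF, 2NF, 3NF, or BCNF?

Candidate keys: {Aircraft}, {PassengerID, PilotID}. Prime attributes: {Aircraft, PassengerID, PilotID}.
Every FD has a superkey on the left, so the relation is in BCNF.

BCNF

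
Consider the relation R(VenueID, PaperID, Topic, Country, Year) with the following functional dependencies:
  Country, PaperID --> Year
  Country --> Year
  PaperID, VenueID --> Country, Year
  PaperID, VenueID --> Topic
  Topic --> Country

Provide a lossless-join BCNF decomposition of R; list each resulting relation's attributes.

Candidate key of the original relation: {PaperID, VenueID}.
In {Country, PaperID, Topic, VenueID, Year}, {Country, PaperID} is not a superkey ({Country, PaperID}⁺ restricted to this set is {Country, PaperID, Year}), so split on Country, PaperID --> Year into {Country, PaperID, Year} and {Country, PaperID, Topic, VenueID}.
In {Country, PaperID, Year}, {Country} is not a superkey ({Country}⁺ restricted to this set is {Country, Year}), so split on Country --> Year into {Country, Year} and {Country, PaperID}.
{Country, Year} is in BCNF.
{Country, PaperID} is in BCNF.
In {Country, PaperID, Topic, VenueID}, {Topic} is not a superkey ({Topic}⁺ restricted to this set is {Country, Topic}), so split on Topic --> Country into {Country, Topic} and {PaperID, Topic, VenueID}.
{Country, Topic} is in BCNF.
{PaperID, Topic, VenueID} is in BCNF.

{Country, PaperID}; {Country, Topic}; {Country, Year}; {PaperID, Topic, VenueID}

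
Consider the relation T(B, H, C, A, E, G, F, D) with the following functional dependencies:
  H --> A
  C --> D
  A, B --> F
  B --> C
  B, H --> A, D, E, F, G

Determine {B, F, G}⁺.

Start with {B, F, G}.
B --> C applies; add {C} → now {B, C, F, G}.
C --> D applies; add {D} → now {B, C, D, F, G}.
No further FD applies.

{B, C, D, F, G}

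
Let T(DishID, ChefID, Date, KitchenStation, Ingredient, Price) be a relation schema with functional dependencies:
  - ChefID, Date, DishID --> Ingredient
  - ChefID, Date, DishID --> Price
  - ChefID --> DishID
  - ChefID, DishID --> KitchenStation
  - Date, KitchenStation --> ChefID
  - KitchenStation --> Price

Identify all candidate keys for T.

{ChefID, Date}, {Date, KitchenStation}

Attributes never on any right-hand side: {Date} — every candidate key must contain it.
Closure of {ChefID, Date} is {ChefID, Date, DishID, Ingredient, KitchenStation, Price}, the whole schema; {ChefID, Date} is a candidate key.
Closure of {Date, KitchenStation} is {ChefID, Date, DishID, Ingredient, KitchenStation, Price}, the whole schema; {Date, KitchenStation} is a candidate key.
No proper subset of any of these is a key, and no other minimal superkey exists.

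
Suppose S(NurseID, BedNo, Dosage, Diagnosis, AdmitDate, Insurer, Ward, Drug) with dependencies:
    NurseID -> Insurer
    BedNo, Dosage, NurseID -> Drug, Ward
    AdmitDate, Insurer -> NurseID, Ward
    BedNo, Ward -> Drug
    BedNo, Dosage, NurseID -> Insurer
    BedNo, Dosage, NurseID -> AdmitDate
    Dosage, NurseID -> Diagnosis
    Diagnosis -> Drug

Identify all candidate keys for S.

No FD produces {BedNo, Dosage}, so they must be in every candidate key.
{BedNo, Dosage, NurseID} is a candidate key since {BedNo, Dosage, NurseID}⁺ = {AdmitDate, BedNo, Diagnosis, Dosage, Drug, Insurer, NurseID, Ward} covers every attribute.
{AdmitDate, BedNo, Dosage, Insurer} is a candidate key since {AdmitDate, BedNo, Dosage, Insurer}⁺ = {AdmitDate, BedNo, Diagnosis, Dosage, Drug, Insurer, NurseID, Ward} covers every attribute.
These are minimal and exhaustive — every other superkey contains one of them.

{AdmitDate, BedNo, Dosage, Insurer}, {BedNo, Dosage, NurseID}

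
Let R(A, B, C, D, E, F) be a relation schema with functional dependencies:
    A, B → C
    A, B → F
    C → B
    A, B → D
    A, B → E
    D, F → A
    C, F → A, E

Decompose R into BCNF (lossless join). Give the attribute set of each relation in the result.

{A, D, F}; {B, C}; {C, D, E, F}

Candidate keys of the original relation: {A, B}, {A, C}, {B, D, F}, {C, F}.
{A, B, C, D, E, F}: {C} determines {B, C} here but is not a superkey — split on C → B, giving {B, C} and {A, C, D, E, F}.
{B, C}: every determinant is a superkey — BCNF.
{A, C, D, E, F}: {D, F} determines {A, D, F} here but is not a superkey — split on D, F → A, giving {A, D, F} and {C, D, E, F}.
{A, D, F}: every determinant is a superkey — BCNF.
{C, D, E, F}: every determinant is a superkey — BCNF.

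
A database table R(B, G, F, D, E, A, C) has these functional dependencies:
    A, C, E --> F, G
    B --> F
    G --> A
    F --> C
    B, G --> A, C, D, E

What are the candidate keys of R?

{A, B, E}, {B, G}

Attributes never on any right-hand side: {B} — every candidate key must contain it.
{B, G}⁺ = {A, B, C, D, E, F, G}, which is every attribute, so {B, G} is a candidate key.
{A, B, E}⁺ = {A, B, C, D, E, F, G}, which is every attribute, so {A, B, E} is a candidate key.
Any other superkey properly contains one of these, so there are no further candidate keys.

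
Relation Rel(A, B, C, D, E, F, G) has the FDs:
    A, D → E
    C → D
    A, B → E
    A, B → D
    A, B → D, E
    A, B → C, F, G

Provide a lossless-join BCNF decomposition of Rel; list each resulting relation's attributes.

Candidate key of the original relation: {A, B}.
Within {A, B, C, D, E, F, G}: {A, D}⁺ ∩ {A, B, C, D, E, F, G} = {A, D, E}, not the whole set, so A, D → E violates BCNF; decompose into {A, D, E} and {A, B, C, D, F, G}.
{A, D, E} has no BCNF violation.
Within {A, B, C, D, F, G}: {C}⁺ ∩ {A, B, C, D, F, G} = {C, D}, not the whole set, so C → D violates BCNF; decompose into {C, D} and {A, B, C, F, G}.
{C, D} has no BCNF violation.
{A, B, C, F, G} has no BCNF violation.

{A, B, C, F, G}; {A, D, E}; {C, D}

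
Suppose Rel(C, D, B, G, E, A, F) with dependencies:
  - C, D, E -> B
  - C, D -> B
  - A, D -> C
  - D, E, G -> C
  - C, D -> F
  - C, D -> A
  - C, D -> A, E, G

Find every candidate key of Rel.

{A, D}, {C, D}, {D, E, G}

{D} never appears on the right of any FD, so every key must include it.
{A, D}⁺ = {A, B, C, D, E, F, G}, which is every attribute, so {A, D} is a candidate key.
{C, D}⁺ = {A, B, C, D, E, F, G}, which is every attribute, so {C, D} is a candidate key.
{D, E, G}⁺ = {A, B, C, D, E, F, G}, which is every attribute, so {D, E, G} is a candidate key.
No proper subset of any of these is a key, and no other minimal superkey exists.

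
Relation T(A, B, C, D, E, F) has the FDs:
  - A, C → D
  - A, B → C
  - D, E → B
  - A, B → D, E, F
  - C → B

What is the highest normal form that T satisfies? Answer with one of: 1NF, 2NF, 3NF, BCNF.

3NF

Candidate keys: {A, B}, {A, C}, {A, D, E}. Prime attributes: {A, B, C, D, E}.
D, E → B breaks BCNF: {D, E}⁺ = {B, D, E}, so {D, E} is not a superkey.
But every attribute on its right side ({B}) is prime, and the same holds for every other non-superkey FD, so 3NF still holds.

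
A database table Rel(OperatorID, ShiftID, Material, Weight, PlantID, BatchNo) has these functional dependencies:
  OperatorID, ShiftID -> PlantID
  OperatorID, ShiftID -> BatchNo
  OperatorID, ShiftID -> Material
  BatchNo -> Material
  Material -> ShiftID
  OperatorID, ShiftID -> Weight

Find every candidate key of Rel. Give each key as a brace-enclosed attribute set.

{BatchNo, OperatorID}, {Material, OperatorID}, {OperatorID, ShiftID}

Attributes never on any right-hand side: {OperatorID} — every candidate key must contain it.
{BatchNo, OperatorID}⁺ = {BatchNo, Material, OperatorID, PlantID, ShiftID, Weight} — all of the relation — so {BatchNo, OperatorID} is a candidate key.
{Material, OperatorID}⁺ = {BatchNo, Material, OperatorID, PlantID, ShiftID, Weight} — all of the relation — so {Material, OperatorID} is a candidate key.
{OperatorID, ShiftID}⁺ = {BatchNo, Material, OperatorID, PlantID, ShiftID, Weight} — all of the relation — so {OperatorID, ShiftID} is a candidate key.
These are minimal and exhaustive — every other superkey contains one of them.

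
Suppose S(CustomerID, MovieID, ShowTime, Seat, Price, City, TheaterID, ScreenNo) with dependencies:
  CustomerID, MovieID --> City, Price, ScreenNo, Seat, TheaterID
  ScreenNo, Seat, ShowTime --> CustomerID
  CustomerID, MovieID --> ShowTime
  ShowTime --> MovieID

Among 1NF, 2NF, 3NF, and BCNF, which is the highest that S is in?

Candidate keys: {CustomerID, MovieID}, {CustomerID, ShowTime}, {ScreenNo, Seat, ShowTime}. Prime attributes: {CustomerID, MovieID, ScreenNo, Seat, ShowTime}.
For ShowTime --> MovieID we have {ShowTime}⁺ = {MovieID, ShowTime}; {ShowTime} is not a superkey, so BCNF fails.
But every attribute on its right side ({MovieID}) is prime, and the same holds for every other non-superkey FD, so 3NF still holds.

3NF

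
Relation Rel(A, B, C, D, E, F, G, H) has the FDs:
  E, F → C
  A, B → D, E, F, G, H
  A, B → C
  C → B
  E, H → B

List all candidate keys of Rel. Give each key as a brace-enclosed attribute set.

{A, B}, {A, C}, {A, E, F}, {A, E, H}

Attributes never on any right-hand side: {A} — every candidate key must contain it.
Closure of {A, B} is {A, B, C, D, E, F, G, H}, the whole schema; {A, B} is a candidate key.
Closure of {A, C} is {A, B, C, D, E, F, G, H}, the whole schema; {A, C} is a candidate key.
Closure of {A, E, F} is {A, B, C, D, E, F, G, H}, the whole schema; {A, E, F} is a candidate key.
Closure of {A, E, H} is {A, B, C, D, E, F, G, H}, the whole schema; {A, E, H} is a candidate key.
Any other superkey properly contains one of these, so there are no further candidate keys.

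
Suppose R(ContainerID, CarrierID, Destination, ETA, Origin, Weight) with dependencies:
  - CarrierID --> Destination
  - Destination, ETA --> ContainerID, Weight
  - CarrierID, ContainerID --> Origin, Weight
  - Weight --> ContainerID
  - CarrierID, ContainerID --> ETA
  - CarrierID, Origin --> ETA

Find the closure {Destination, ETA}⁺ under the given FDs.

Start with {Destination, ETA}.
Destination, ETA --> ContainerID, Weight applies; add {ContainerID, Weight} → now {ContainerID, Destination, ETA, Weight}.
No further FD applies.

{ContainerID, Destination, ETA, Weight}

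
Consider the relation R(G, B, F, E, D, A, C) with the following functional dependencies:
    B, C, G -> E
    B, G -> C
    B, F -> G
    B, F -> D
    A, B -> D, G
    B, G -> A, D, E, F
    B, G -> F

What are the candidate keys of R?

{B} never appears on the right of any FD, so every key must include it.
Closure of {A, B} is {A, B, C, D, E, F, G}, the whole schema; {A, B} is a candidate key.
Closure of {B, F} is {A, B, C, D, E, F, G}, the whole schema; {B, F} is a candidate key.
Closure of {B, G} is {A, B, C, D, E, F, G}, the whole schema; {B, G} is a candidate key.
No proper subset of any of these is a key, and no other minimal superkey exists.

{A, B}, {B, F}, {B, G}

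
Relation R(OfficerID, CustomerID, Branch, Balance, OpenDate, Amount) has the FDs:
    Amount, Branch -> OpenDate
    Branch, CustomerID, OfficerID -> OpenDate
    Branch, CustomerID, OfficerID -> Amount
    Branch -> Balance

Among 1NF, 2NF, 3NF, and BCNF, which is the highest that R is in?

1NF

Candidate key: {Branch, CustomerID, OfficerID}. Prime attributes: {Branch, CustomerID, OfficerID}.
Amount, Branch -> OpenDate: {Amount, Branch}⁺ = {Amount, Balance, Branch, OpenDate}, which is not all of the attributes, so the left side is not a superkey — BCNF is violated.
Amount, Branch -> OpenDate determines the non-prime attribute {OpenDate} from a non-superkey — 3NF is violated.
The proper key subset {Branch} of {Branch, CustomerID, OfficerID} determines non-prime {Balance}, so the relation is not even in 2NF.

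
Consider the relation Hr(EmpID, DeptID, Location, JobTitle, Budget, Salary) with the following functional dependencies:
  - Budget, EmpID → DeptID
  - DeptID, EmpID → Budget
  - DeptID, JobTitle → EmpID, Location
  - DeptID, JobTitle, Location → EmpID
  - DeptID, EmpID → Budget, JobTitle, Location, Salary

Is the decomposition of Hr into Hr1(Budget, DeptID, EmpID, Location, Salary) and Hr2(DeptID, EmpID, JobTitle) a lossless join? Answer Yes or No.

Hr1 ∩ Hr2 = {DeptID, EmpID}; its closure under F is {Budget, DeptID, EmpID, JobTitle, Location, Salary}.
Since Hr1 ⊆ {Budget, DeptID, EmpID, JobTitle, Location, Salary}, the intersection is a superkey of Hr1; the decomposition is lossless.

Yes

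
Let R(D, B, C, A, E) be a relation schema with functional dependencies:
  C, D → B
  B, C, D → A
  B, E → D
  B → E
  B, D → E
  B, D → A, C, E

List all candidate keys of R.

{B} is a candidate key since {B}⁺ = {A, B, C, D, E} covers every attribute.
{C, D} is a candidate key since {C, D}⁺ = {A, B, C, D, E} covers every attribute.
Any other superkey properly contains one of these, so there are no further candidate keys.

{B}, {C, D}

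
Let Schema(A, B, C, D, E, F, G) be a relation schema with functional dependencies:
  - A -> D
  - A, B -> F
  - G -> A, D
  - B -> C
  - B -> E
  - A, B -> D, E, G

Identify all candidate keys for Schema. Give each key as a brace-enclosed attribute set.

No FD produces {B}, so it must be in every candidate key.
{A, B}⁺ = {A, B, C, D, E, F, G}, which is every attribute, so {A, B} is a candidate key.
{B, G}⁺ = {A, B, C, D, E, F, G}, which is every attribute, so {B, G} is a candidate key.
No proper subset of any of these is a key, and no other minimal superkey exists.

{A, B}, {B, G}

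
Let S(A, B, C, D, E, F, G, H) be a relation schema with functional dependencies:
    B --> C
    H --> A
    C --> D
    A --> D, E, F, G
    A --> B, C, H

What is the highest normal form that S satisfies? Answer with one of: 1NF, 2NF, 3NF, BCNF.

Candidate keys: {A}, {H}. Prime attributes: {A, H}.
For B --> C we have {B}⁺ = {B, C, D}; {B} is not a superkey, so BCNF fails.
B --> C determines the non-prime attribute {C} from a non-superkey — 3NF is violated.
All keys have size 1, which rules out partial dependencies — 2NF is satisfied.

2NF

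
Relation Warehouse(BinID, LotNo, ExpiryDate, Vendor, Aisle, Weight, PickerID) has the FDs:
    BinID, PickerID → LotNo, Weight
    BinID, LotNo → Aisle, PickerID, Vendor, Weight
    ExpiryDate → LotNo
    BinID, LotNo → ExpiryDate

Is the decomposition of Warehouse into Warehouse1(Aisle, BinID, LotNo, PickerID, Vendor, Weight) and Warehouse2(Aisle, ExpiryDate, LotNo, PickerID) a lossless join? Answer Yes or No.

No

The shared attributes are {Aisle, LotNo, PickerID} and {Aisle, LotNo, PickerID}⁺ = {Aisle, LotNo, PickerID}.
Neither Warehouse1 nor Warehouse2 is contained in that closure, so the decomposition is lossy.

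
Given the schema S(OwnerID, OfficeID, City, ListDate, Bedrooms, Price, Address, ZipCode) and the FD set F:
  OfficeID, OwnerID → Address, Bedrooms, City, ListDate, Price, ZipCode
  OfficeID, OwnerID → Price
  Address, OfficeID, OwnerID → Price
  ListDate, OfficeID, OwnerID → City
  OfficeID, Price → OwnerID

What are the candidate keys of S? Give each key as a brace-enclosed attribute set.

No FD produces {OfficeID}, so it must be in every candidate key.
{OfficeID, OwnerID} is a candidate key since {OfficeID, OwnerID}⁺ = {Address, Bedrooms, City, ListDate, OfficeID, OwnerID, Price, ZipCode} covers every attribute.
{OfficeID, Price} is a candidate key since {OfficeID, Price}⁺ = {Address, Bedrooms, City, ListDate, OfficeID, OwnerID, Price, ZipCode} covers every attribute.
These are minimal and exhaustive — every other superkey contains one of them.

{OfficeID, OwnerID}, {OfficeID, Price}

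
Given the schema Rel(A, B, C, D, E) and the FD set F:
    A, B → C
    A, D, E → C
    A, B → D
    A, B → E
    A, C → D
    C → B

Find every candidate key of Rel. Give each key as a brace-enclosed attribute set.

{A, B}, {A, C}, {A, D, E}

No FD produces {A}, so it must be in every candidate key.
{A, B}⁺ = {A, B, C, D, E}, which is every attribute, so {A, B} is a candidate key.
{A, C}⁺ = {A, B, C, D, E}, which is every attribute, so {A, C} is a candidate key.
{A, D, E}⁺ = {A, B, C, D, E}, which is every attribute, so {A, D, E} is a candidate key.
Any other superkey properly contains one of these, so there are no further candidate keys.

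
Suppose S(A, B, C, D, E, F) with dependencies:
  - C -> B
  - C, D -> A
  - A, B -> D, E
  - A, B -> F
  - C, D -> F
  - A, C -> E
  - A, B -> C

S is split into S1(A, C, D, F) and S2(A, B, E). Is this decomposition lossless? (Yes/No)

No

S1 ∩ S2 = {A}; its closure under F is {A}.
Neither S1 nor S2 is contained in that closure, so the decomposition is lossy.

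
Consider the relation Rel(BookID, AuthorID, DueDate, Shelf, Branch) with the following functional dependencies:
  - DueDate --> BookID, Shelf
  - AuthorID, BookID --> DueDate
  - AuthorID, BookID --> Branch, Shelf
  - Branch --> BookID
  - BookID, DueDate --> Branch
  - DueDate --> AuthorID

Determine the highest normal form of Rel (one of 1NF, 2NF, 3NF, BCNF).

Candidate keys: {AuthorID, BookID}, {AuthorID, Branch}, {DueDate}. Prime attributes: {AuthorID, BookID, Branch, DueDate}.
Branch --> BookID: {Branch}⁺ = {BookID, Branch}, which is not all of the attributes, so the left side is not a superkey — BCNF is violated.
Since {BookID} ⊆ prime attributes and every other non-superkey FD also has a prime right side, the schema is in 3NF.

3NF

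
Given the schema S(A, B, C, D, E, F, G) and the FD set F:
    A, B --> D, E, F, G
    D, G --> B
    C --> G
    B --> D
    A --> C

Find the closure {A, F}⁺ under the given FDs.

Start with {A, F}.
A --> C applies; add {C} → now {A, C, F}.
C --> G applies; add {G} → now {A, C, F, G}.
No further FD applies.

{A, C, F, G}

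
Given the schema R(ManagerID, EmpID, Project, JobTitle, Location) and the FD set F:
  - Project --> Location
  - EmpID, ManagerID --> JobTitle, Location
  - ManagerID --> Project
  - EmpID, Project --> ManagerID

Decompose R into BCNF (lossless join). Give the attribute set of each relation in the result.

{EmpID, JobTitle, ManagerID}; {Location, Project}; {ManagerID, Project}

Candidate keys of the original relation: {EmpID, ManagerID}, {EmpID, Project}.
{EmpID, JobTitle, Location, ManagerID, Project}: {Project} determines {Location, Project} here but is not a superkey — split on Project --> Location, giving {Location, Project} and {EmpID, JobTitle, ManagerID, Project}.
{Location, Project}: every determinant is a superkey — BCNF.
{EmpID, JobTitle, ManagerID, Project}: {ManagerID} determines {ManagerID, Project} here but is not a superkey — split on ManagerID --> Project, giving {ManagerID, Project} and {EmpID, JobTitle, ManagerID}.
{ManagerID, Project}: every determinant is a superkey — BCNF.
{EmpID, JobTitle, ManagerID}: every determinant is a superkey — BCNF.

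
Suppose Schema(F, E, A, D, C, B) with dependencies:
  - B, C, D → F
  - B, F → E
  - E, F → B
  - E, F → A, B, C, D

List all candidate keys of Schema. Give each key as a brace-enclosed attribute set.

{B, C, D}, {B, F}, {E, F}

{B, F}⁺ = {A, B, C, D, E, F}, which is every attribute, so {B, F} is a candidate key.
{E, F}⁺ = {A, B, C, D, E, F}, which is every attribute, so {E, F} is a candidate key.
{B, C, D}⁺ = {A, B, C, D, E, F}, which is every attribute, so {B, C, D} is a candidate key.
Any other superkey properly contains one of these, so there are no further candidate keys.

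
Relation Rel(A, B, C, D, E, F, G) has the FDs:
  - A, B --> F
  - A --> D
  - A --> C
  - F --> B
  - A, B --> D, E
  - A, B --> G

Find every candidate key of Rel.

{A, B}, {A, F}

Attributes never on any right-hand side: {A} — every candidate key must contain it.
{A, B}⁺ = {A, B, C, D, E, F, G}, which is every attribute, so {A, B} is a candidate key.
{A, F}⁺ = {A, B, C, D, E, F, G}, which is every attribute, so {A, F} is a candidate key.
Any other superkey properly contains one of these, so there are no further candidate keys.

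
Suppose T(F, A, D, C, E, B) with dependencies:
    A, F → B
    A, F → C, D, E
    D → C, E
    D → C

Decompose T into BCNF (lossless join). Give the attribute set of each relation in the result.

{A, B, D, F}; {C, D, E}

Candidate key of the original relation: {A, F}.
In {A, B, C, D, E, F}, {D} is not a superkey ({D}⁺ restricted to this set is {C, D, E}), so split on D → C, E into {C, D, E} and {A, B, D, F}.
{C, D, E}: every determinant is a superkey — BCNF.
{A, B, D, F}: every determinant is a superkey — BCNF.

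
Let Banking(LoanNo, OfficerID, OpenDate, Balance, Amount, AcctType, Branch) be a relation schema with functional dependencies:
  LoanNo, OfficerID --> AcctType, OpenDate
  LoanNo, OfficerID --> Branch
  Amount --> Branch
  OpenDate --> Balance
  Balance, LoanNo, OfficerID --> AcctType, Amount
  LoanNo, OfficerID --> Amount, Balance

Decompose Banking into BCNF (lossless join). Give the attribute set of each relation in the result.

Candidate key of the original relation: {LoanNo, OfficerID}.
In {AcctType, Amount, Balance, Branch, LoanNo, OfficerID, OpenDate}, {Amount} is not a superkey ({Amount}⁺ restricted to this set is {Amount, Branch}), so split on Amount --> Branch into {Amount, Branch} and {AcctType, Amount, Balance, LoanNo, OfficerID, OpenDate}.
{Amount, Branch} has no BCNF violation.
In {AcctType, Amount, Balance, LoanNo, OfficerID, OpenDate}, {OpenDate} is not a superkey ({OpenDate}⁺ restricted to this set is {Balance, OpenDate}), so split on OpenDate --> Balance into {Balance, OpenDate} and {AcctType, Amount, LoanNo, OfficerID, OpenDate}.
{Balance, OpenDate} has no BCNF violation.
{AcctType, Amount, LoanNo, OfficerID, OpenDate} has no BCNF violation.

{AcctType, Amount, LoanNo, OfficerID, OpenDate}; {Amount, Branch}; {Balance, OpenDate}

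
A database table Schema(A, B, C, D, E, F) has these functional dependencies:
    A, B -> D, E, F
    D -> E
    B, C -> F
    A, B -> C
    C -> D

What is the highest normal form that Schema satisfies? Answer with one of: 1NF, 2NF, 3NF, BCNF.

2NF

Candidate key: {A, B}. Prime attributes: {A, B}.
D -> E: {D}⁺ = {D, E}, which is not all of the attributes, so the left side is not a superkey — BCNF is violated.
Because {E} is non-prime and the left side of D -> E is not a superkey, the relation is not in 3NF.
No proper subset of a key has a non-prime attribute in its closure, so there is no partial dependency; 2NF holds.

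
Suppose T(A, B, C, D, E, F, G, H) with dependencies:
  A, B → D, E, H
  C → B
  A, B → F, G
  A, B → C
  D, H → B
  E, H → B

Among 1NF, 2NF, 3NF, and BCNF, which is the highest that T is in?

3NF

Candidate keys: {A, B}, {A, C}, {A, D, H}, {A, E, H}. Prime attributes: {A, B, C, D, E, H}.
C → B: {C}⁺ = {B, C}, which is not all of the attributes, so the left side is not a superkey — BCNF is violated.
Since {B} ⊆ prime attributes and every other non-superkey FD also has a prime right side, the schema is in 3NF.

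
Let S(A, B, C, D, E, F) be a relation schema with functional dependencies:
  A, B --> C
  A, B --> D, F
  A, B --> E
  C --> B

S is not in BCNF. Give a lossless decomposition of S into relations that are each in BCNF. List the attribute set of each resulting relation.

{A, C, D, E, F}; {B, C}

Candidate keys of the original relation: {A, B}, {A, C}.
Within {A, B, C, D, E, F}: {C}⁺ ∩ {A, B, C, D, E, F} = {B, C}, not the whole set, so C --> B violates BCNF; decompose into {B, C} and {A, C, D, E, F}.
{B, C}: every determinant is a superkey — BCNF.
{A, C, D, E, F}: every determinant is a superkey — BCNF.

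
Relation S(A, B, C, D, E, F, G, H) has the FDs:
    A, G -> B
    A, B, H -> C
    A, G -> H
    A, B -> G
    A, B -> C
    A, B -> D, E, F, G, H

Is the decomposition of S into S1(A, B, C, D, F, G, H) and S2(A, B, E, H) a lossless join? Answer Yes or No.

Yes

Common attributes: {A, B, H}; their closure is {A, B, C, D, E, F, G, H}.
This includes all of S1, so the common attributes are a superkey of S1 — the join is lossless.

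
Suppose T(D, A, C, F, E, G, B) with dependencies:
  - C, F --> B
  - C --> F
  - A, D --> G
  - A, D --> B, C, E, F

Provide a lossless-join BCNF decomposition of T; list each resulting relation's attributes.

Candidate key of the original relation: {A, D}.
{A, B, C, D, E, F, G}: {C, F} determines {B, C, F} here but is not a superkey — split on C, F --> B, giving {B, C, F} and {A, C, D, E, F, G}.
{B, C, F} is in BCNF.
{A, C, D, E, F, G}: {C} determines {C, F} here but is not a superkey — split on C --> F, giving {C, F} and {A, C, D, E, G}.
{C, F} is in BCNF.
{A, C, D, E, G} is in BCNF.

{A, C, D, E, G}; {B, C, F}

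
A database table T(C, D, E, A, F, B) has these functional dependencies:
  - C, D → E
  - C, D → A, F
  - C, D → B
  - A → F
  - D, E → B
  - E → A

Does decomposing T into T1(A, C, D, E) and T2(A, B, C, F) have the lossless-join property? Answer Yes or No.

No

T1 ∩ T2 = {A, C}; its closure under F is {A, C, F}.
Neither T1 nor T2 is contained in that closure, so the decomposition is lossy.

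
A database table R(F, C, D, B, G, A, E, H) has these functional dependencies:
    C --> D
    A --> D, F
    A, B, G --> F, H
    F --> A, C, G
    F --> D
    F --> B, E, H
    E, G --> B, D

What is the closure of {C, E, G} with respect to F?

Start with {C, E, G}.
C --> D applies; add {D} → now {C, D, E, G}.
E, G --> B, D applies; add {B} → now {B, C, D, E, G}.
No further FD applies.

{B, C, D, E, G}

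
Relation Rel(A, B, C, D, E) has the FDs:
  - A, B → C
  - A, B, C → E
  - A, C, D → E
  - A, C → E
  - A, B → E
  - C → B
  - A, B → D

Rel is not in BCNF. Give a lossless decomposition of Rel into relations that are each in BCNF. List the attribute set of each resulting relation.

{A, C, D, E}; {B, C}

Candidate keys of the original relation: {A, B}, {A, C}.
{A, B, C, D, E}: {C} determines {B, C} here but is not a superkey — split on C → B, giving {B, C} and {A, C, D, E}.
{B, C} has no BCNF violation.
{A, C, D, E} has no BCNF violation.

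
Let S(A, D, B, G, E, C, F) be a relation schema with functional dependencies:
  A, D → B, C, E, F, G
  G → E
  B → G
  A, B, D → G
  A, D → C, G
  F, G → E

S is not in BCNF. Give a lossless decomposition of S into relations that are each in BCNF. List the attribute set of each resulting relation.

Candidate key of the original relation: {A, D}.
Within {A, B, C, D, E, F, G}: {G}⁺ ∩ {A, B, C, D, E, F, G} = {E, G}, not the whole set, so G → E violates BCNF; decompose into {E, G} and {A, B, C, D, F, G}.
{E, G}: every determinant is a superkey — BCNF.
Within {A, B, C, D, F, G}: {B}⁺ ∩ {A, B, C, D, F, G} = {B, G}, not the whole set, so B → G violates BCNF; decompose into {B, G} and {A, B, C, D, F}.
{B, G}: every determinant is a superkey — BCNF.
{A, B, C, D, F}: every determinant is a superkey — BCNF.

{A, B, C, D, F}; {B, G}; {E, G}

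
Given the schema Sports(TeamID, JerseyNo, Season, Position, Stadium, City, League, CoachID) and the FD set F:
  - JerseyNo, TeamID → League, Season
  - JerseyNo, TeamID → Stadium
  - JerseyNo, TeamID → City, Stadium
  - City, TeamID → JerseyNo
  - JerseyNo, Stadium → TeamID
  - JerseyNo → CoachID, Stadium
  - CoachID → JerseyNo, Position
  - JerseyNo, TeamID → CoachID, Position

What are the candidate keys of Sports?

{City, TeamID}, {CoachID}, {JerseyNo}

{CoachID}⁺ = {City, CoachID, JerseyNo, League, Position, Season, Stadium, TeamID}, which is every attribute, so {CoachID} is a candidate key.
{JerseyNo}⁺ = {City, CoachID, JerseyNo, League, Position, Season, Stadium, TeamID}, which is every attribute, so {JerseyNo} is a candidate key.
{City, TeamID}⁺ = {City, CoachID, JerseyNo, League, Position, Season, Stadium, TeamID}, which is every attribute, so {City, TeamID} is a candidate key.
These are minimal and exhaustive — every other superkey contains one of them.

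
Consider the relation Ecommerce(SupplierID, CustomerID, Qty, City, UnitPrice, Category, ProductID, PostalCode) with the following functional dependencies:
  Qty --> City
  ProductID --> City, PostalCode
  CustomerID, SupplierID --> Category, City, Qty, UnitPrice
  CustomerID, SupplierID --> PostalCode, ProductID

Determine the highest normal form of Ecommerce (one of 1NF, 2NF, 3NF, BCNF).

2NF

Candidate key: {CustomerID, SupplierID}. Prime attributes: {CustomerID, SupplierID}.
Qty --> City breaks BCNF: {Qty}⁺ = {City, Qty}, so {Qty} is not a superkey.
Qty --> City determines the non-prime attribute {City} from a non-superkey — 3NF is violated.
No non-prime attribute depends on a proper subset of any candidate key, so 2NF holds.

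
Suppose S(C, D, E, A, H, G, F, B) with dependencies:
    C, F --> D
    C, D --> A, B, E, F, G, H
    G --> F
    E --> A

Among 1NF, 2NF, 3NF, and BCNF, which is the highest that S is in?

2NF

Candidate keys: {C, D}, {C, F}, {C, G}. Prime attributes: {C, D, F, G}.
G --> F breaks BCNF: {G}⁺ = {F, G}, so {G} is not a superkey.
E --> A determines the non-prime attribute {A} from a non-superkey — 3NF is violated.
No proper subset of a key has a non-prime attribute in its closure, so there is no partial dependency; 2NF holds.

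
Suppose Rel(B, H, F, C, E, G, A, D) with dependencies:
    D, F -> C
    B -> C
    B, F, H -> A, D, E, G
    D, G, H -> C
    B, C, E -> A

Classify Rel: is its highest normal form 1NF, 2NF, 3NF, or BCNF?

Candidate key: {B, F, H}. Prime attributes: {B, F, H}.
For D, F -> C we have {D, F}⁺ = {C, D, F}; {D, F} is not a superkey, so BCNF fails.
D, F -> C has non-prime {C} on the right and a non-superkey on the left, so 3NF fails.
The proper key subset {B} of {B, F, H} determines non-prime {C}, so the relation is not even in 2NF.

1NF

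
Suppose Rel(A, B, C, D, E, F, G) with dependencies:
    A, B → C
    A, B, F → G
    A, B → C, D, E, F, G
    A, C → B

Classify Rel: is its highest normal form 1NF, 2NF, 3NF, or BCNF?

Candidate keys: {A, B}, {A, C}. Prime attributes: {A, B, C}.
The left-hand side of every FD is a superkey, so BCNF is satisfied.

BCNF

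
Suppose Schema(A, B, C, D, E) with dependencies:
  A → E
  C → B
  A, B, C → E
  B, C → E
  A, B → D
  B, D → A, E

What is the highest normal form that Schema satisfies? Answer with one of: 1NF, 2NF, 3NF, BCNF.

1NF

Candidate keys: {A, C}, {C, D}. Prime attributes: {A, C, D}.
A → E: {A}⁺ = {A, E}, which is not all of the attributes, so the left side is not a superkey — BCNF is violated.
A → E has non-prime {E} on the right and a non-superkey on the left, so 3NF fails.
The proper key subset {A} of {A, C} determines non-prime {E}, so the relation is not even in 2NF.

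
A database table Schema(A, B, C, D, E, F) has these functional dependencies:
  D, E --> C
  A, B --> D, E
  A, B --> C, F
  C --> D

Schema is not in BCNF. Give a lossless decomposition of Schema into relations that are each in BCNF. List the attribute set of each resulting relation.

Candidate key of the original relation: {A, B}.
In {A, B, C, D, E, F}, {D, E} is not a superkey ({D, E}⁺ restricted to this set is {C, D, E}), so split on D, E --> C into {C, D, E} and {A, B, D, E, F}.
In {C, D, E}, {C} is not a superkey ({C}⁺ restricted to this set is {C, D}), so split on C --> D into {C, D} and {C, E}.
{C, D} is in BCNF.
{C, E} is in BCNF.
{A, B, D, E, F} is in BCNF.

{A, B, D, E, F}; {C, D}; {C, E}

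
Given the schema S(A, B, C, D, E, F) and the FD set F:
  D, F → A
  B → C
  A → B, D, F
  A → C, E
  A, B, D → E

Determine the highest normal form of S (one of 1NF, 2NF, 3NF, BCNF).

2NF

Candidate keys: {A}, {D, F}. Prime attributes: {A, D, F}.
B → C: {B}⁺ = {B, C}, which is not all of the attributes, so the left side is not a superkey — BCNF is violated.
Because {C} is non-prime and the left side of B → C is not a superkey, the relation is not in 3NF.
Checking every proper subset of each key, none determines a non-prime attribute — 2NF is satisfied.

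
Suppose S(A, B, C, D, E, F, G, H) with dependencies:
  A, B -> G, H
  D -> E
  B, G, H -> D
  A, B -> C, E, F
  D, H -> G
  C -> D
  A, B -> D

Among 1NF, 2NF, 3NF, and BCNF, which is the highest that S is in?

Candidate key: {A, B}. Prime attributes: {A, B}.
For D -> E we have {D}⁺ = {D, E}; {D} is not a superkey, so BCNF fails.
Because {E} is non-prime and the left side of D -> E is not a superkey, the relation is not in 3NF.
Checking every proper subset of each key, none determines a non-prime attribute — 2NF is satisfied.

2NF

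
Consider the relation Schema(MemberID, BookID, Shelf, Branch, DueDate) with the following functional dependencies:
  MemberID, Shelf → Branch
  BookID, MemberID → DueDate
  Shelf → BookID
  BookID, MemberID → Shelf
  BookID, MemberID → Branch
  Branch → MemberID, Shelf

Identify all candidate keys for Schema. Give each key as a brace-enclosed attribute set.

{BookID, MemberID}, {Branch}, {MemberID, Shelf}

{Branch}⁺ = {BookID, Branch, DueDate, MemberID, Shelf} — all of the relation — so {Branch} is a candidate key.
{BookID, MemberID}⁺ = {BookID, Branch, DueDate, MemberID, Shelf} — all of the relation — so {BookID, MemberID} is a candidate key.
{MemberID, Shelf}⁺ = {BookID, Branch, DueDate, MemberID, Shelf} — all of the relation — so {MemberID, Shelf} is a candidate key.
Any other superkey properly contains one of these, so there are no further candidate keys.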